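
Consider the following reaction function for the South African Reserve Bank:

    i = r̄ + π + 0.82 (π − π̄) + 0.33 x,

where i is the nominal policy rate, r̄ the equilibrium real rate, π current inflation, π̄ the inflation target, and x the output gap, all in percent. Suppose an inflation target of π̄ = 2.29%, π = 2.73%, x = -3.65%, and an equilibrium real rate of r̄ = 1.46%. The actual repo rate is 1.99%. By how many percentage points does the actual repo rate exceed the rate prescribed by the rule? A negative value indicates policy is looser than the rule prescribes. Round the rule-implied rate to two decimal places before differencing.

i = 1.46 + 2.73 + 0.82 × (2.73 − 2.29) + 0.33 × (-3.65)
   = 1.46 + 2.73 + 0.3608 − 1.2045 = 3.35
Deviation = 1.99 − 3.35 = -1.36 pp.

-1.36 pp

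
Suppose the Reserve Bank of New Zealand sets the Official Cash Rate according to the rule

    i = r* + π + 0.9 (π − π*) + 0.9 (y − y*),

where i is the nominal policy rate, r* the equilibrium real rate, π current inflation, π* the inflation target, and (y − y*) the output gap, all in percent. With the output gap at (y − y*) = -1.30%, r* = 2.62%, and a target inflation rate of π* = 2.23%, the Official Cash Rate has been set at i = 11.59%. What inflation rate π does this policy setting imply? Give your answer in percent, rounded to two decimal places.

Collecting π: i = r* + (1 + 0.9) π − 0.9 π* + 0.9 (y − y*)
1.9 π = 11.59 − 2.62 + 0.9 × 2.23 − 0.9 × (-1.30) = 12.147
π = 12.147 / 1.9 = 6.39

6.39%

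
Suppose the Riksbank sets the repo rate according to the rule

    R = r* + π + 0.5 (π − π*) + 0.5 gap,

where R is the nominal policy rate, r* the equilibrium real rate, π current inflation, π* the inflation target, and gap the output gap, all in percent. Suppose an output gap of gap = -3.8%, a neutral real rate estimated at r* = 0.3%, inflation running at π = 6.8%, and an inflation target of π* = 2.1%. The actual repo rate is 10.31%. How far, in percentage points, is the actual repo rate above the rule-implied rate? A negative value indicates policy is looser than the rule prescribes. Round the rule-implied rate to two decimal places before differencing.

2.76 pp

R = 0.3 + 6.8 + 0.5 × (6.8 − 2.1) + 0.5 × (-3.8)
   = 0.3 + 6.8 + 2.35 − 1.9 = 7.55
Deviation = 10.31 − 7.55 = 2.76 pp.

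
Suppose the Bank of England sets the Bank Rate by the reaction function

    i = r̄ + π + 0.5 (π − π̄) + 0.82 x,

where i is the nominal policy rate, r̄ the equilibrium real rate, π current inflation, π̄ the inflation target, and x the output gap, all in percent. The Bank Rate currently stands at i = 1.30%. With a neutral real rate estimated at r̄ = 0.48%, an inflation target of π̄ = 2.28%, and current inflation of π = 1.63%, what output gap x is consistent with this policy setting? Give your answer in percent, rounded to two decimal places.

-0.59%

0.82 x = 1.30 − 0.48 − 1.63 − 0.5 × (1.63 − 2.28) = -0.485
x = -0.485 / 0.82 = -0.59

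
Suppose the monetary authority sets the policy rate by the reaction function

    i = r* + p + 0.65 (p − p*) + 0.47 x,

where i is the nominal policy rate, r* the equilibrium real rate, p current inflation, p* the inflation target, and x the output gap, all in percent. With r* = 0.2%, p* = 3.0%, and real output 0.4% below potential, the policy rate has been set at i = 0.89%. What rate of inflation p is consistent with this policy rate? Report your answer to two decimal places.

1.71%

Output 0.4% below potential → x = -0.4.
Collecting p: i = r* + (1 + 0.65) p − 0.65 p* + 0.47 x
1.65 p = 0.89 − 0.2 + 0.65 × 3.0 − 0.47 × (-0.4) = 2.828
p = 2.828 / 1.65 = 1.71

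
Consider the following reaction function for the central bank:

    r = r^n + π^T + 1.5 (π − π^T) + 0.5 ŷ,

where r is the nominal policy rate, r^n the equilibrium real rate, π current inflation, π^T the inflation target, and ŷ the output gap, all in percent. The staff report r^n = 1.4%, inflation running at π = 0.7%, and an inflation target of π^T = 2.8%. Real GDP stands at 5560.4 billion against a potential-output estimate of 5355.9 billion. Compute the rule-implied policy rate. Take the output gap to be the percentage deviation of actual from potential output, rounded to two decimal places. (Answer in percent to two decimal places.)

2.96%

Output gap = 100 × (5560.4 − 5355.9) / 5355.9 = 3.82%.
r = 1.40 + 2.80 + 1.5 × (0.70 − 2.80) + 0.5 × 3.82
   = 1.40 + 2.8 − 3.15 + 1.91 = 2.96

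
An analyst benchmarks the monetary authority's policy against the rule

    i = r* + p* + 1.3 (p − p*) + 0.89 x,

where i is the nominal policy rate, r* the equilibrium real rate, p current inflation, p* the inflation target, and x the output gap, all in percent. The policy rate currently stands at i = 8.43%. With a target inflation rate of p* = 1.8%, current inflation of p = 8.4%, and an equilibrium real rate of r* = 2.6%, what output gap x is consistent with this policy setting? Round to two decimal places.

-5.11%

0.89 x = 8.43 − 2.6 − 1.8 − 1.3 × (8.4 − 1.8) = -4.55
x = -4.55 / 0.89 = -5.11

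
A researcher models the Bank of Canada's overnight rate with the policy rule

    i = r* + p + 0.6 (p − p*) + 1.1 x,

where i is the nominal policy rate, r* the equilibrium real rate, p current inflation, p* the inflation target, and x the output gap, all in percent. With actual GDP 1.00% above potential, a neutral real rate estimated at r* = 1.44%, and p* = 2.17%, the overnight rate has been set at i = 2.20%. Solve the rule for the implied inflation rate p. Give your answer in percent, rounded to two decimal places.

0.60%

Output 1.00% above potential → x = 1.00.
Collecting p: i = r* + (1 + 0.6) p − 0.6 p* + 1.1 x
1.6 p = 2.20 − 1.44 + 0.6 × 2.17 − 1.1 × 1.00 = 0.962
p = 0.962 / 1.6 = 0.60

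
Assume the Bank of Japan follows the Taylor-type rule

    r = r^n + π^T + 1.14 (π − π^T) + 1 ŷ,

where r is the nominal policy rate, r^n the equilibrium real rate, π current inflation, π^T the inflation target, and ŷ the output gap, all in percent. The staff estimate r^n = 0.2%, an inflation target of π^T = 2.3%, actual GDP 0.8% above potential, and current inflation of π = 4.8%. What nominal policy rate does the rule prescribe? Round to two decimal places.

6.15%

Output 0.8% above potential → ŷ = 0.8.
r = 0.2 + 2.3 + 1.14 × (4.8 − 2.3) + 1 × 0.8
   = 0.2 + 2.3 + 2.85 + 0.8 = 6.15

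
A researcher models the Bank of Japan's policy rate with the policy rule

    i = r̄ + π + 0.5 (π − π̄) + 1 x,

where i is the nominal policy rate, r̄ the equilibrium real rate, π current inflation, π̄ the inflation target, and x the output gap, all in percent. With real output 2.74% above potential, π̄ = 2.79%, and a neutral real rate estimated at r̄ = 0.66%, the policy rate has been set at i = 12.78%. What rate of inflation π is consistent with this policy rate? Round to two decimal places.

Output 2.74% above potential → x = 2.74.
Collecting π: i = r̄ + (1 + 0.5) π − 0.5 π̄ + 1 x
1.5 π = 12.78 − 0.66 + 0.5 × 2.79 − 1 × 2.74 = 10.775
π = 10.775 / 1.5 = 7.18

7.18%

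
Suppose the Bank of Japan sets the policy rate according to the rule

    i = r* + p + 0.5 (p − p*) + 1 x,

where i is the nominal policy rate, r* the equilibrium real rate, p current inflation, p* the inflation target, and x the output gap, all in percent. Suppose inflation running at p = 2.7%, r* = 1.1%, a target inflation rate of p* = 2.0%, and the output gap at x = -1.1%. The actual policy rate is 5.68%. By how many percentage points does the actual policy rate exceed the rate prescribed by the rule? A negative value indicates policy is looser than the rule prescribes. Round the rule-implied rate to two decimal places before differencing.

2.63 pp

i = 1.1 + 2.7 + 0.5 × (2.7 − 2.0) + 1 × (-1.1)
   = 1.1 + 2.7 + 0.35 − 1.1 = 3.05
Deviation = 5.68 − 3.05 = 2.63 pp.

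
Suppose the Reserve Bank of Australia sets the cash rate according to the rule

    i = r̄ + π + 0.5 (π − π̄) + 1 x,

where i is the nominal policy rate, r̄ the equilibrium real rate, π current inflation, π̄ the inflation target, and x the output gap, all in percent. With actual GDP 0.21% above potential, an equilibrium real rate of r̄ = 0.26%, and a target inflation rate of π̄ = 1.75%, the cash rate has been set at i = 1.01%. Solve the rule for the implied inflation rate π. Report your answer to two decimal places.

0.94%

Output 0.21% above potential → x = 0.21.
Collecting π: i = r̄ + (1 + 0.5) π − 0.5 π̄ + 1 x
1.5 π = 1.01 − 0.26 + 0.5 × 1.75 − 1 × 0.21 = 1.415
π = 1.415 / 1.5 = 0.94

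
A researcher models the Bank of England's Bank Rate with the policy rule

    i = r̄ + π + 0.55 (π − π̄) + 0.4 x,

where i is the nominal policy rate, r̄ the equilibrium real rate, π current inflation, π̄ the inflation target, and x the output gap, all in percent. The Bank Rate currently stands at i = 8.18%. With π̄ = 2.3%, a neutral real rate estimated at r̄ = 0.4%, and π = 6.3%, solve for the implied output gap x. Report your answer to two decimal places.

-1.80%

0.4 x = 8.18 − 0.4 − 6.3 − 0.55 × (6.3 − 2.3) = -0.72
x = -0.72 / 0.4 = -1.80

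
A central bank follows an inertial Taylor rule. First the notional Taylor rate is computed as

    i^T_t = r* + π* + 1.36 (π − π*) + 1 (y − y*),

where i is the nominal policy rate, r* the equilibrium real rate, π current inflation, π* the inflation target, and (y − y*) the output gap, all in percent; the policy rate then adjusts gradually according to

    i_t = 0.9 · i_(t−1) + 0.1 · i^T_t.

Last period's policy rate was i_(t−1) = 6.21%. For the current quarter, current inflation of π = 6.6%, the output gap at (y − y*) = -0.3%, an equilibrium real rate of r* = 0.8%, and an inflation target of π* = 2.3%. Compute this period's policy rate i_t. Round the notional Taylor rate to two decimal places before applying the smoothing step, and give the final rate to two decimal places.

i^T_t = 0.8 + 2.3 + 1.36 × (6.6 − 2.3) + 1 × (-0.3)
   = 0.8 + 2.3 + 5.848 − 0.3 = 8.65
i_t = 0.9 × 6.21 + 0.1 × 8.65 = 5.589 + 0.865 = 6.45

6.45%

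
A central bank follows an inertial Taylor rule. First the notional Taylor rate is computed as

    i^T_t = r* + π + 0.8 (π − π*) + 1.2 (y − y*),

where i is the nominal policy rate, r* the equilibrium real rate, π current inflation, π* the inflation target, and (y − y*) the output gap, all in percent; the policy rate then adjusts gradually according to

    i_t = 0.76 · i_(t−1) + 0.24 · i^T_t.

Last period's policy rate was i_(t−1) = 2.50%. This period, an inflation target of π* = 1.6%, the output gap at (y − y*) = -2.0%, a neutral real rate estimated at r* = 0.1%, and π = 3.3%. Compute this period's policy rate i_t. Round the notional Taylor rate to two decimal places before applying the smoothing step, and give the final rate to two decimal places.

i^T_t = 0.1 + 3.3 + 0.8 × (3.3 − 1.6) + 1.2 × (-2.0)
   = 0.1 + 3.3 + 1.36 − 2.4 = 2.36
i_t = 0.76 × 2.50 + 0.24 × 2.36 = 1.9 + 0.5664 = 2.47

2.47%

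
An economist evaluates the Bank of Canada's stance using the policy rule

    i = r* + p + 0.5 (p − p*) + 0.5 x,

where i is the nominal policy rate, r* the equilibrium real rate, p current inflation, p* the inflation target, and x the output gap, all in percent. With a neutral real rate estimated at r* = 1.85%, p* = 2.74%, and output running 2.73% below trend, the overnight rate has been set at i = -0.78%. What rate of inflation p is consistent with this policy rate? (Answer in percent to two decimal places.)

0.07%

Output 2.73% below potential → x = -2.73.
Collecting p: i = r* + (1 + 0.5) p − 0.5 p* + 0.5 x
1.5 p = -0.78 − 1.85 + 0.5 × 2.74 − 0.5 × (-2.73) = 0.105
p = 0.105 / 1.5 = 0.07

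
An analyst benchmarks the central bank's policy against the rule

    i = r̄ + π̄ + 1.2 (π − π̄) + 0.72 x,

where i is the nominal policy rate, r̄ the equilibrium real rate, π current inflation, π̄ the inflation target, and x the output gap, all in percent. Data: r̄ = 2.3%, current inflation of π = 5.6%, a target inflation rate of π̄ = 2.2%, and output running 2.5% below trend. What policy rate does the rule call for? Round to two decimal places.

6.78%

Output 2.5% below potential → x = -2.5.
i = 2.3 + 2.2 + 1.2 × (5.6 − 2.2) + 0.72 × (-2.5)
   = 2.3 + 2.2 + 4.08 − 1.8 = 6.78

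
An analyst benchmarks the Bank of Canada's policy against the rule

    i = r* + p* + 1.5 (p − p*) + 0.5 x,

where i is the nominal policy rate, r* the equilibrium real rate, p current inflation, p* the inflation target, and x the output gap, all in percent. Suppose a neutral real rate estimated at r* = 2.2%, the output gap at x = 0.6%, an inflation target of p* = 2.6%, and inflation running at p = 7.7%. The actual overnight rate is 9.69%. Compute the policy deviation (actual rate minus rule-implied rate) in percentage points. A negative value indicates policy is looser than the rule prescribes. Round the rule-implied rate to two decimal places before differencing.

i = 2.2 + 2.6 + 1.5 × (7.7 − 2.6) + 0.5 × 0.6
   = 2.2 + 2.6 + 7.65 + 0.3 = 12.75
Deviation = 9.69 − 12.75 = -3.06 pp.

-3.06 pp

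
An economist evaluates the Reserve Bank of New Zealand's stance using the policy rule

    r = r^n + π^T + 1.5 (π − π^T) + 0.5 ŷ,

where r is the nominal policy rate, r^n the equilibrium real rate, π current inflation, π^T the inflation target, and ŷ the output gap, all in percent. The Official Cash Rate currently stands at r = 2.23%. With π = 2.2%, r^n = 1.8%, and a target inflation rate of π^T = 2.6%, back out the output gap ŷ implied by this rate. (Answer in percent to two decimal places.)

0.5 ŷ = 2.23 − 1.8 − 2.6 − 1.5 × (2.2 − 2.6) = -1.57
ŷ = -1.57 / 0.5 = -3.14

-3.14%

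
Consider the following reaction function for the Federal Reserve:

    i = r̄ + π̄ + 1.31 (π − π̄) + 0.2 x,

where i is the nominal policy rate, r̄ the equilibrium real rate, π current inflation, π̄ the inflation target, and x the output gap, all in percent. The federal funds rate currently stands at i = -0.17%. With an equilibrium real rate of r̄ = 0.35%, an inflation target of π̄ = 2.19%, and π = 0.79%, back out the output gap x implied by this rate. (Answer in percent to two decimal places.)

-4.38%

0.2 x = -0.17 − 0.35 − 2.19 − 1.31 × (0.79 − 2.19) = -0.876
x = -0.876 / 0.2 = -4.38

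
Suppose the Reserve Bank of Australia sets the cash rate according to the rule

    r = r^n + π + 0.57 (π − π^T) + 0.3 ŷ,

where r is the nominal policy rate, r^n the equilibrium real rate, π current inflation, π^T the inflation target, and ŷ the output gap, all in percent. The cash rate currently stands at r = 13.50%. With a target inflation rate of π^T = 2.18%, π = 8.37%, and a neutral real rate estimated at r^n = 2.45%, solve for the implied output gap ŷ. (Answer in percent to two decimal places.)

-2.83%

0.3 ŷ = 13.50 − 2.45 − 8.37 − 0.57 × (8.37 − 2.18) = -0.8483
ŷ = -0.8483 / 0.3 = -2.83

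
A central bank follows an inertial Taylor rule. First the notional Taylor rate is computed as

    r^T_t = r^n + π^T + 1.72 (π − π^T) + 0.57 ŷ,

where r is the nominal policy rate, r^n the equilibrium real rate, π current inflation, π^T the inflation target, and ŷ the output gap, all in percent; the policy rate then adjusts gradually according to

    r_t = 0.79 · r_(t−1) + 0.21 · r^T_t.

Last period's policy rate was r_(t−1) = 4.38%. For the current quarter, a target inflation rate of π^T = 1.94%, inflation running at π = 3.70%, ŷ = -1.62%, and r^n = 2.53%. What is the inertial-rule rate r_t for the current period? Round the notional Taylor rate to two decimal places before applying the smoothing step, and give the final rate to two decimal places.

r^T_t = 2.53 + 1.94 + 1.72 × (3.70 − 1.94) + 0.57 × (-1.62)
   = 2.53 + 1.94 + 3.0272 − 0.9234 = 6.57
r_t = 0.79 × 4.38 + 0.21 × 6.57 = 3.4602 + 1.3797 = 4.84

4.84%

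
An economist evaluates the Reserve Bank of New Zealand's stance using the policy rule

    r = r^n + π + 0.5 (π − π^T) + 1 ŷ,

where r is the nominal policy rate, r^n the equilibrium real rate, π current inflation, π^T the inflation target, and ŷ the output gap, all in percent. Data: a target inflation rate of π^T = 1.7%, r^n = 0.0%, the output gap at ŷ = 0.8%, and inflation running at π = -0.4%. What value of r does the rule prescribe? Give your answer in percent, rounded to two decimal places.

-0.65%

r = 0.0 + (-0.4) + 0.5 × (-0.4 − 1.7) + 1 × 0.8
   = 0.0 − 0.4 − 1.05 + 0.8 = -0.65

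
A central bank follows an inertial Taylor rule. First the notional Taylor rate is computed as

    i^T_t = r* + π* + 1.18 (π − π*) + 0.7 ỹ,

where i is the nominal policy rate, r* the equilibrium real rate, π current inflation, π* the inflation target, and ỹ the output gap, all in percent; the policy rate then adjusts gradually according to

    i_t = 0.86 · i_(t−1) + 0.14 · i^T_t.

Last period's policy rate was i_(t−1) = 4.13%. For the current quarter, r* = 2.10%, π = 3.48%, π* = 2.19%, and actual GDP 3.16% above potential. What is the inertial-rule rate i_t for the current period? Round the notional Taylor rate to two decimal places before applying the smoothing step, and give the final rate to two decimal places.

4.67%

Output 3.16% above potential → ỹ = 3.16.
i^T_t = 2.10 + 2.19 + 1.18 × (3.48 − 2.19) + 0.7 × 3.16
   = 2.10 + 2.19 + 1.5222 + 2.212 = 8.02
i_t = 0.86 × 4.13 + 0.14 × 8.02 = 3.5518 + 1.1228 = 4.67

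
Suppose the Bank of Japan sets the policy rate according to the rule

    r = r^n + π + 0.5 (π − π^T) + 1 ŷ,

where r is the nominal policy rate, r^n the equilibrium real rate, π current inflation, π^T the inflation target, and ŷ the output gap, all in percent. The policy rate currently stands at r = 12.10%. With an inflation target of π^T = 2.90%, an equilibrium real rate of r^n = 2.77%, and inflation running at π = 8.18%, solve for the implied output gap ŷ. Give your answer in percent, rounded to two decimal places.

1 ŷ = 12.10 − 2.77 − 8.18 − 0.5 × (8.18 − 2.90) = -1.49
ŷ = -1.49 / 1 = -1.49

-1.49%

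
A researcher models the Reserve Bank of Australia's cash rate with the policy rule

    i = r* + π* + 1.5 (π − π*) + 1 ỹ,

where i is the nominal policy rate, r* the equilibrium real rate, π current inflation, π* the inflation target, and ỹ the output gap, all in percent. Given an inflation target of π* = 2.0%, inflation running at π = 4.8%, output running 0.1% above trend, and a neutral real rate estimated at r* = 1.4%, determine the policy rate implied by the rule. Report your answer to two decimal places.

Output 0.1% above potential → ỹ = 0.1.
i = 1.4 + 2.0 + 1.5 × (4.8 − 2.0) + 1 × 0.1
   = 1.4 + 2 + 4.2 + 0.1 = 7.70

7.70%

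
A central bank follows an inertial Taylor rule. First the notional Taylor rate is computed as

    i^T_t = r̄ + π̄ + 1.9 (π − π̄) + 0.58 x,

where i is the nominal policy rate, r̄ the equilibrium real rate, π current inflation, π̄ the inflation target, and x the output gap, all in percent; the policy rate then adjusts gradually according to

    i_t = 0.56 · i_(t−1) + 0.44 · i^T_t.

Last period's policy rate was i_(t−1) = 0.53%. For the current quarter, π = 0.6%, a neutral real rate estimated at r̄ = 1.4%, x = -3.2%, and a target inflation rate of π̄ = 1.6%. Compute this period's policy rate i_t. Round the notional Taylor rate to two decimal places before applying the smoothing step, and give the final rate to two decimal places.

-0.04%

i^T_t = 1.4 + 1.6 + 1.9 × (0.6 − 1.6) + 0.58 × (-3.2)
   = 1.4 + 1.6 − 1.9 − 1.856 = -0.76
i_t = 0.56 × 0.53 + 0.44 × (-0.76) = 0.2968 − 0.3344 = -0.04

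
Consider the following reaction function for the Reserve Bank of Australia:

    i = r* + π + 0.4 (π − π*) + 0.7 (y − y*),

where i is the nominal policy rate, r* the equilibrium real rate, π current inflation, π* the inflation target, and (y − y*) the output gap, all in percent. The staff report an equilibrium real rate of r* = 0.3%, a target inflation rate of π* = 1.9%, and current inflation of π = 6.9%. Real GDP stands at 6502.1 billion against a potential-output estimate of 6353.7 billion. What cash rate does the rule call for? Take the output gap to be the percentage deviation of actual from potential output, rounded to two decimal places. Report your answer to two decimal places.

Output gap = 100 × (6502.1 − 6353.7) / 6353.7 = 2.34%.
i = 0.30 + 6.90 + 0.4 × (6.90 − 1.90) + 0.7 × 2.34
   = 0.30 + 6.9 + 2 + 1.638 = 10.84

10.84%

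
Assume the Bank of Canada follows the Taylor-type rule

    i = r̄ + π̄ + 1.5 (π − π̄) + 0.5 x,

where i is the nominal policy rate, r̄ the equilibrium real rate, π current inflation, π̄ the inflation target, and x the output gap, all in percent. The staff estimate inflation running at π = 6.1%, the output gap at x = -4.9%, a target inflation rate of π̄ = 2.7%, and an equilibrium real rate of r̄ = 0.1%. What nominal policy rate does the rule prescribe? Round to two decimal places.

i = 0.1 + 2.7 + 1.5 × (6.1 − 2.7) + 0.5 × (-4.9)
   = 0.1 + 2.7 + 5.1 − 2.45 = 5.45

5.45%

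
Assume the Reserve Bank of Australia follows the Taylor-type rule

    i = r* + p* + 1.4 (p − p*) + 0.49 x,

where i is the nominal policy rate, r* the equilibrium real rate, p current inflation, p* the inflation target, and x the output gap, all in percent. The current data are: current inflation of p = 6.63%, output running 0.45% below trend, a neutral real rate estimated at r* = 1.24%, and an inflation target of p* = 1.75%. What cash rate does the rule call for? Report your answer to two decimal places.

9.60%

Output 0.45% below potential → x = -0.45.
i = 1.24 + 1.75 + 1.4 × (6.63 − 1.75) + 0.49 × (-0.45)
   = 1.24 + 1.75 + 6.832 − 0.2205 = 9.60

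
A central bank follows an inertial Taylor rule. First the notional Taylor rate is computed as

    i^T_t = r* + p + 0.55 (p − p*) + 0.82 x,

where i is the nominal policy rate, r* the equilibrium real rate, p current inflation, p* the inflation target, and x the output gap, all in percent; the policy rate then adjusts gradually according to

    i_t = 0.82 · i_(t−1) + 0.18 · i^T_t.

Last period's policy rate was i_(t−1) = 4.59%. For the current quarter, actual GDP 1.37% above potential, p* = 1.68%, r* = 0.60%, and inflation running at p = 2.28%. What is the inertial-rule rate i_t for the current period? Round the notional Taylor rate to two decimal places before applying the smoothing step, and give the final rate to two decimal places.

Output 1.37% above potential → x = 1.37.
i^T_t = 0.60 + 2.28 + 0.55 × (2.28 − 1.68) + 0.82 × 1.37
   = 0.60 + 2.28 + 0.33 + 1.1234 = 4.33
i_t = 0.82 × 4.59 + 0.18 × 4.33 = 3.7638 + 0.7794 = 4.54

4.54%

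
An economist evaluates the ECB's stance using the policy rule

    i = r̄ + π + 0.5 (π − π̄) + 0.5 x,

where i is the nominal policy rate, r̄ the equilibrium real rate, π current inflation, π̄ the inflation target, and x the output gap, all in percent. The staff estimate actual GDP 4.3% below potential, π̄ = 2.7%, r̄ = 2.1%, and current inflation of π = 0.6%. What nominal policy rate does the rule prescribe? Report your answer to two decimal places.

-0.50%

Output 4.3% below potential → x = -4.3.
i = 2.1 + 0.6 + 0.5 × (0.6 − 2.7) + 0.5 × (-4.3)
   = 2.1 + 0.6 − 1.05 − 2.15 = -0.50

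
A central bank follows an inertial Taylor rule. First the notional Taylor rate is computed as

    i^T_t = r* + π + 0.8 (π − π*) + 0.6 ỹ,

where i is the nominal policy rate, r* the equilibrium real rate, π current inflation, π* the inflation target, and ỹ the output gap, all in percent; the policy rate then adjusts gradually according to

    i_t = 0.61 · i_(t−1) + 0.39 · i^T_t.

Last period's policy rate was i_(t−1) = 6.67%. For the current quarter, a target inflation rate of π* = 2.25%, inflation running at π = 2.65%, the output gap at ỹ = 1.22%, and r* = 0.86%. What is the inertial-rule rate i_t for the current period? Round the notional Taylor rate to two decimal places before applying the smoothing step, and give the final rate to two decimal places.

i^T_t = 0.86 + 2.65 + 0.8 × (2.65 − 2.25) + 0.6 × 1.22
   = 0.86 + 2.65 + 0.32 + 0.732 = 4.56
i_t = 0.61 × 6.67 + 0.39 × 4.56 = 4.0687 + 1.7784 = 5.85

5.85%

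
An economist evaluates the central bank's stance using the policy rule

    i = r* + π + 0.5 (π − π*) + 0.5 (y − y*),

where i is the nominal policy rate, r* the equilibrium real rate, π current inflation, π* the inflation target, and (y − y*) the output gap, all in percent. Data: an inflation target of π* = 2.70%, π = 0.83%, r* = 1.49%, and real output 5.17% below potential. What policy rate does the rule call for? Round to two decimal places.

-1.20%

Output 5.17% below potential → (y − y*) = -5.17.
i = 1.49 + 0.83 + 0.5 × (0.83 − 2.70) + 0.5 × (-5.17)
   = 1.49 + 0.83 − 0.935 − 2.585 = -1.20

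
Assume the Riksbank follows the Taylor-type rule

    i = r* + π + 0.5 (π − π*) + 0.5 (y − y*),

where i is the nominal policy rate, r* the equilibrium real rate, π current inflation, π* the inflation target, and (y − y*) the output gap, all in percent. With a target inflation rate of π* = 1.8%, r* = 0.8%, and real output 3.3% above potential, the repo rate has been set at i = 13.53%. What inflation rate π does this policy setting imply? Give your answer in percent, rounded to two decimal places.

7.99%

Output 3.3% above potential → (y − y*) = 3.3.
Collecting π: i = r* + (1 + 0.5) π − 0.5 π* + 0.5 (y − y*)
1.5 π = 13.53 − 0.8 + 0.5 × 1.8 − 0.5 × 3.3 = 11.98
π = 11.98 / 1.5 = 7.99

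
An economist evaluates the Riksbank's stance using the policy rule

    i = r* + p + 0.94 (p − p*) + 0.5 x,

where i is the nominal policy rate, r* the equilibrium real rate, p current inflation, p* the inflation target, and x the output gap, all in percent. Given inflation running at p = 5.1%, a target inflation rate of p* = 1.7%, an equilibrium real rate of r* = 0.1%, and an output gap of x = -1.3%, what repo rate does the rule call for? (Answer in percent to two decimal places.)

7.75%

i = 0.1 + 5.1 + 0.94 × (5.1 − 1.7) + 0.5 × (-1.3)
   = 0.1 + 5.1 + 3.196 − 0.65 = 7.75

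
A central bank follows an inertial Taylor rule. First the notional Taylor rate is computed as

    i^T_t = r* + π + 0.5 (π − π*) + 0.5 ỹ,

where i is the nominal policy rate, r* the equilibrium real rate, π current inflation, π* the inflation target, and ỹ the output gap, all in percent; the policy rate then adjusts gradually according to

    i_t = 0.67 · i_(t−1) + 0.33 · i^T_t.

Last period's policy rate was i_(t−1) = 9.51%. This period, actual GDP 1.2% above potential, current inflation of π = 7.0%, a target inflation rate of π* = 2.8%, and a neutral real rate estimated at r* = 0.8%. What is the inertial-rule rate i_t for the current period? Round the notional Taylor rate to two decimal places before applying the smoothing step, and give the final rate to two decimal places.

9.84%

Output 1.2% above potential → ỹ = 1.2.
i^T_t = 0.8 + 7.0 + 0.5 × (7.0 − 2.8) + 0.5 × 1.2
   = 0.8 + 7 + 2.1 + 0.6 = 10.50
i_t = 0.67 × 9.51 + 0.33 × 10.50 = 6.3717 + 3.465 = 9.84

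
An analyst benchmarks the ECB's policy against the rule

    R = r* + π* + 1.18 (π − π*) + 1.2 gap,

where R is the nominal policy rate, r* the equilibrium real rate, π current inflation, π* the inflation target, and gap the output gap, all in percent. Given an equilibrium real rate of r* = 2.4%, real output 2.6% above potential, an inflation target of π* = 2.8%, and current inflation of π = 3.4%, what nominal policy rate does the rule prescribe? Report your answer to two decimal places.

Output 2.6% above potential → gap = 2.6.
R = 2.4 + 2.8 + 1.18 × (3.4 − 2.8) + 1.2 × 2.6
   = 2.4 + 2.8 + 0.708 + 3.12 = 9.03

9.03%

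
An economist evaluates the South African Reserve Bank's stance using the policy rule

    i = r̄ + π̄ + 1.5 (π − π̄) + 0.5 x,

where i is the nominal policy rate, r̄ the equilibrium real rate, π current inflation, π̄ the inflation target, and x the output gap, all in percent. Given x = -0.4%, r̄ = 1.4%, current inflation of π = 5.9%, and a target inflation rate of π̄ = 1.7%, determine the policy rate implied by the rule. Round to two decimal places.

i = 1.4 + 1.7 + 1.5 × (5.9 − 1.7) + 0.5 × (-0.4)
   = 1.4 + 1.7 + 6.3 − 0.2 = 9.20

9.20%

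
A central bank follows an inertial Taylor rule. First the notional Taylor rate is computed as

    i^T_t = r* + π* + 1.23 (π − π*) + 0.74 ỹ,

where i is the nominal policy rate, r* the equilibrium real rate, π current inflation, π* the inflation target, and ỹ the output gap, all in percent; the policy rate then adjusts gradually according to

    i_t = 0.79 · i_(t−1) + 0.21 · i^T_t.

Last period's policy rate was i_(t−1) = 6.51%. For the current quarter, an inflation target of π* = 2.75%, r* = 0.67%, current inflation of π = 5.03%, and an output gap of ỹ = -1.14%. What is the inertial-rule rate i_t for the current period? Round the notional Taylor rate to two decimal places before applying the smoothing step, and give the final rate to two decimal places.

6.27%

i^T_t = 0.67 + 2.75 + 1.23 × (5.03 − 2.75) + 0.74 × (-1.14)
   = 0.67 + 2.75 + 2.8044 − 0.8436 = 5.38
i_t = 0.79 × 6.51 + 0.21 × 5.38 = 5.1429 + 1.1298 = 6.27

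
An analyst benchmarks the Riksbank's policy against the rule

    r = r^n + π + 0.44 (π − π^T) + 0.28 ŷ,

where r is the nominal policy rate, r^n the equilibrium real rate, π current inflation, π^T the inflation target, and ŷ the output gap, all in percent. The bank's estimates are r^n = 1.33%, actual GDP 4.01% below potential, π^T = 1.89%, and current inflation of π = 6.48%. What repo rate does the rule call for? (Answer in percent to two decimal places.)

8.71%

Output 4.01% below potential → ŷ = -4.01.
r = 1.33 + 6.48 + 0.44 × (6.48 − 1.89) + 0.28 × (-4.01)
   = 1.33 + 6.48 + 2.0196 − 1.1228 = 8.71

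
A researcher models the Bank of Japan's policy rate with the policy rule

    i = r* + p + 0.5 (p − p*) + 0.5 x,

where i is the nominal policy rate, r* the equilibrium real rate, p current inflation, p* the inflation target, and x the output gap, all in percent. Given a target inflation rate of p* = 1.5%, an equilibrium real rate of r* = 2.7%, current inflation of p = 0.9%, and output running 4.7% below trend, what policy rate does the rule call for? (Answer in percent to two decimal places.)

0.95%

Output 4.7% below potential → x = -4.7.
i = 2.7 + 0.9 + 0.5 × (0.9 − 1.5) + 0.5 × (-4.7)
   = 2.7 + 0.9 − 0.3 − 2.35 = 0.95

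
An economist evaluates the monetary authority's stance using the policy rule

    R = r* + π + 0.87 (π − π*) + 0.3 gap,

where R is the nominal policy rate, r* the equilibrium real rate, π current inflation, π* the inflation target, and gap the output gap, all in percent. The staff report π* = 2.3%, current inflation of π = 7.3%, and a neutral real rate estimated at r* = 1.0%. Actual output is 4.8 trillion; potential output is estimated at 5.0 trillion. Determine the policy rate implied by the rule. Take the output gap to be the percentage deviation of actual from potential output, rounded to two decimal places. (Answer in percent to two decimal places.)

Output gap = 100 × (4.8 − 5.0) / 5.0 = -4.00%.
R = 1.00 + 7.30 + 0.87 × (7.30 − 2.30) + 0.3 × (-4.00)
   = 1.00 + 7.3 + 4.35 − 1.2 = 11.45

11.45%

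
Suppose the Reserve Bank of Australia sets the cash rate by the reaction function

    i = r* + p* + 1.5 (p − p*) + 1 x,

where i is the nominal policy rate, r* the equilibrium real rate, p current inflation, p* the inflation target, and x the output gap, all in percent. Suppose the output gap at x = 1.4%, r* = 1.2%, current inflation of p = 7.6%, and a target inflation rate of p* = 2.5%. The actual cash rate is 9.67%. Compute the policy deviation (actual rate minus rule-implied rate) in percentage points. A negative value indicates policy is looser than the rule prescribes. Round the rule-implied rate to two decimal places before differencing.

-3.08 pp

i = 1.2 + 2.5 + 1.5 × (7.6 − 2.5) + 1 × 1.4
   = 1.2 + 2.5 + 7.65 + 1.4 = 12.75
Deviation = 9.67 − 12.75 = -3.08 pp.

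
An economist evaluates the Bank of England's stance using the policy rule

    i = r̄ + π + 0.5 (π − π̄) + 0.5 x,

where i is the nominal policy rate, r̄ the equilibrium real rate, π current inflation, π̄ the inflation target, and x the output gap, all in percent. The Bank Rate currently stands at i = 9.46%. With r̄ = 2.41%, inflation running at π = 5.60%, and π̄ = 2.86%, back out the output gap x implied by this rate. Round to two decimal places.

0.16%

0.5 x = 9.46 − 2.41 − 5.60 − 0.5 × (5.60 − 2.86) = 0.08
x = 0.08 / 0.5 = 0.16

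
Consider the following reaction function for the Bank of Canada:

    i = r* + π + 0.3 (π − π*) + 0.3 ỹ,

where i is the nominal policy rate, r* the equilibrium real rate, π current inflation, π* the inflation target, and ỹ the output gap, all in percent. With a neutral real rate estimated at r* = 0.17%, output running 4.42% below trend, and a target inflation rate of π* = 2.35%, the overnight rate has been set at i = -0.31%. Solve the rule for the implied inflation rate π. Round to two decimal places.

Output 4.42% below potential → ỹ = -4.42.
Collecting π: i = r* + (1 + 0.3) π − 0.3 π* + 0.3 ỹ
1.3 π = -0.31 − 0.17 + 0.3 × 2.35 − 0.3 × (-4.42) = 1.551
π = 1.551 / 1.3 = 1.19

1.19%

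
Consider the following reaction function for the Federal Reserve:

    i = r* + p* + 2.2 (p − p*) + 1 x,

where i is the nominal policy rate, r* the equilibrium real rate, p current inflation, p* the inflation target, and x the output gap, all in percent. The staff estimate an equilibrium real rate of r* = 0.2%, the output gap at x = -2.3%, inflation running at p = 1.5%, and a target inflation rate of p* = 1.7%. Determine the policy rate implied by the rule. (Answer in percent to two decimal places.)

i = 0.2 + 1.7 + 2.2 × (1.5 − 1.7) + 1 × (-2.3)
   = 0.2 + 1.7 − 0.44 − 2.3 = -0.84

-0.84%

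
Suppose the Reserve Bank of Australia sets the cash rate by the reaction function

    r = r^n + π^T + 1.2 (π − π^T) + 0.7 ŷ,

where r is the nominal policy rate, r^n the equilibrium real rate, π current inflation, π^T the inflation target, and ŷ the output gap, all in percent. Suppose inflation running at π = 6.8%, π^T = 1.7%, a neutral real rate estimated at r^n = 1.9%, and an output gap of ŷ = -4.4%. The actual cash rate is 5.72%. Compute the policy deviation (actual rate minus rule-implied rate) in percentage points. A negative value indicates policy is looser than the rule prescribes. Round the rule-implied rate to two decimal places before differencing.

-0.92 pp

r = 1.9 + 1.7 + 1.2 × (6.8 − 1.7) + 0.7 × (-4.4)
   = 1.9 + 1.7 + 6.12 − 3.08 = 6.64
Deviation = 5.72 − 6.64 = -0.92 pp.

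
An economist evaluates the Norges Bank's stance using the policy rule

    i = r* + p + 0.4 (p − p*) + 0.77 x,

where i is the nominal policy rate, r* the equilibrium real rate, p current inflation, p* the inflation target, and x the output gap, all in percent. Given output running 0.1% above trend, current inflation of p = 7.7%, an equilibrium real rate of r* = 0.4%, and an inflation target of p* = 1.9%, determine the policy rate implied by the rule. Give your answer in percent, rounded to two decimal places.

Output 0.1% above potential → x = 0.1.
i = 0.4 + 7.7 + 0.4 × (7.7 − 1.9) + 0.77 × 0.1
   = 0.4 + 7.7 + 2.32 + 0.077 = 10.50

10.50%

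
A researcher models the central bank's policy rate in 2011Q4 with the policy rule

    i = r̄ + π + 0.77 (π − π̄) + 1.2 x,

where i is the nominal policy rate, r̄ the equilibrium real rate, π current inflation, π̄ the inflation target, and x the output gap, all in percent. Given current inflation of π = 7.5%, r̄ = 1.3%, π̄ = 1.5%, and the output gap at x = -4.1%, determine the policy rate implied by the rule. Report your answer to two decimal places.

8.50%

i = 1.3 + 7.5 + 0.77 × (7.5 − 1.5) + 1.2 × (-4.1)
   = 1.3 + 7.5 + 4.62 − 4.92 = 8.50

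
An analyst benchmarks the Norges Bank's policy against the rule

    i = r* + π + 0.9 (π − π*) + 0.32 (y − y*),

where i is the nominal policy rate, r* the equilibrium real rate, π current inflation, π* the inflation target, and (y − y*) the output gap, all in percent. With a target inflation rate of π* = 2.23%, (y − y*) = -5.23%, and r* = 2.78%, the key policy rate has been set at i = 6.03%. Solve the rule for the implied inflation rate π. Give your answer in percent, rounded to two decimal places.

Collecting π: i = r* + (1 + 0.9) π − 0.9 π* + 0.32 (y − y*)
1.9 π = 6.03 − 2.78 + 0.9 × 2.23 − 0.32 × (-5.23) = 6.9306
π = 6.9306 / 1.9 = 3.65

3.65%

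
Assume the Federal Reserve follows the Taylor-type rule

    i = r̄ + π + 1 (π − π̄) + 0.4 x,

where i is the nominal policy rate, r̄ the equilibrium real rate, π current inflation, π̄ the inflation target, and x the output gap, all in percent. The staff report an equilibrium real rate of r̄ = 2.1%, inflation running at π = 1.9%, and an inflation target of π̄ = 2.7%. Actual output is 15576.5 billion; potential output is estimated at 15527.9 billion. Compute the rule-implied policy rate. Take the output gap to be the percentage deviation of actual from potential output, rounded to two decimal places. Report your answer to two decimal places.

3.32%

Output gap = 100 × (15576.5 − 15527.9) / 15527.9 = 0.31%.
i = 2.10 + 1.90 + 1 × (1.90 − 2.70) + 0.4 × 0.31
   = 2.10 + 1.9 − 0.8 + 0.124 = 3.32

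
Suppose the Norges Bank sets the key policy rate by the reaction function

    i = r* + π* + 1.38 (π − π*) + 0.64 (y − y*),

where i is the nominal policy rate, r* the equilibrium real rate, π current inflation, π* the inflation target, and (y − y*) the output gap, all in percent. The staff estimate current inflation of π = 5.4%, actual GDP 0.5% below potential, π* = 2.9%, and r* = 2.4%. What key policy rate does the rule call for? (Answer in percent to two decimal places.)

Output 0.5% below potential → (y − y*) = -0.5.
i = 2.4 + 2.9 + 1.38 × (5.4 − 2.9) + 0.64 × (-0.5)
   = 2.4 + 2.9 + 3.45 − 0.32 = 8.43

8.43%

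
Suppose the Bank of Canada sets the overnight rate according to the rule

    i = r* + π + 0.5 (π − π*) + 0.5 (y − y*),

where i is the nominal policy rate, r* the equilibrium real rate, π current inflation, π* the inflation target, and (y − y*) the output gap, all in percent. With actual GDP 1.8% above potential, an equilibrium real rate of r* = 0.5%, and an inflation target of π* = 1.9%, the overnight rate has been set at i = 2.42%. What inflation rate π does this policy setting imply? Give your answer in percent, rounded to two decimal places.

1.31%

Output 1.8% above potential → (y − y*) = 1.8.
Collecting π: i = r* + (1 + 0.5) π − 0.5 π* + 0.5 (y − y*)
1.5 π = 2.42 − 0.5 + 0.5 × 1.9 − 0.5 × 1.8 = 1.97
π = 1.97 / 1.5 = 1.31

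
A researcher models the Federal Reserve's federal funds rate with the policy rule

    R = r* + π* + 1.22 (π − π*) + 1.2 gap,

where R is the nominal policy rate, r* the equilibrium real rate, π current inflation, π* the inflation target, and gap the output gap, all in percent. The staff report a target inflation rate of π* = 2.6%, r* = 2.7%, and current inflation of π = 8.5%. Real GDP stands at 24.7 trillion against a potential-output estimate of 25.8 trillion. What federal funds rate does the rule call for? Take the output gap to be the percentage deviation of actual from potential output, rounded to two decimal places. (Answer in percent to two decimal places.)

Output gap = 100 × (24.7 − 25.8) / 25.8 = -4.26%.
R = 2.70 + 2.60 + 1.22 × (8.50 − 2.60) + 1.2 × (-4.26)
   = 2.70 + 2.6 + 7.198 − 5.112 = 7.39

7.39%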